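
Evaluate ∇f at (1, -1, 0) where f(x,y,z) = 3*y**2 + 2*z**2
(0, -6, 0)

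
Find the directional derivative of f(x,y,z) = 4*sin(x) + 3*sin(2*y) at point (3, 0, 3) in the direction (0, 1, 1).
3*sqrt(2)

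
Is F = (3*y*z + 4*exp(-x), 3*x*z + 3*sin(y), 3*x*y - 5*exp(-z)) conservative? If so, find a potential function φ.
Yes, F is conservative. φ = 3*x*y*z - 3*cos(y) + 5*exp(-z) - 4*exp(-x)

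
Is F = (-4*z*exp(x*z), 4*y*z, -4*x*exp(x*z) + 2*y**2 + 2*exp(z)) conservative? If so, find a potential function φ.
Yes, F is conservative. φ = 2*y**2*z + 2*exp(z) - 4*exp(x*z)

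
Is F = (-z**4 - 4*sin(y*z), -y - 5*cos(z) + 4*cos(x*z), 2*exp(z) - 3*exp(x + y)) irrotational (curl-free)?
No, ∇×F = (4*x*sin(x*z) - 3*exp(x + y) - 5*sin(z), -4*y*cos(y*z) - 4*z**3 + 3*exp(x + y), 4*z*(-sin(x*z) + cos(y*z)))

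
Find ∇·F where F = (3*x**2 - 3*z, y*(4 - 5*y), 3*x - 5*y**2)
6*x - 10*y + 4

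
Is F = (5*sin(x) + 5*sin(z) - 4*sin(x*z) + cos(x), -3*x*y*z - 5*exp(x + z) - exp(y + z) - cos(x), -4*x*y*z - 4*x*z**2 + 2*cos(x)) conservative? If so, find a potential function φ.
No, ∇×F = (3*x*y - 4*x*z + 5*exp(x + z) + exp(y + z), -4*x*cos(x*z) + 4*y*z + 4*z**2 + 2*sin(x) + 5*cos(z), -3*y*z - 5*exp(x + z) + sin(x)) ≠ 0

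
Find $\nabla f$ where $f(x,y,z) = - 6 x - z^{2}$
(-6, 0, -2*z)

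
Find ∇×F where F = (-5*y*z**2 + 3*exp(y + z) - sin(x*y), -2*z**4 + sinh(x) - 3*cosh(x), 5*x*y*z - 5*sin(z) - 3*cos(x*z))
(z*(5*x + 8*z**2), -15*y*z - 3*z*sin(x*z) + 3*exp(y + z), x*cos(x*y) + 5*z**2 - 3*exp(y + z) - 3*sinh(x) + cosh(x))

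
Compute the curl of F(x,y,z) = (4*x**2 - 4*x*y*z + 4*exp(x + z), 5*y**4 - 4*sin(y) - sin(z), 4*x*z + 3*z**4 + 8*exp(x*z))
(cos(z), -4*x*y - 8*z*exp(x*z) - 4*z + 4*exp(x + z), 4*x*z)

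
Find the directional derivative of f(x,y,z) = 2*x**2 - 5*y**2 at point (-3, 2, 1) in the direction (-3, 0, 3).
6*sqrt(2)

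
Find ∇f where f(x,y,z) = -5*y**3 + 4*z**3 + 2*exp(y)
(0, -15*y**2 + 2*exp(y), 12*z**2)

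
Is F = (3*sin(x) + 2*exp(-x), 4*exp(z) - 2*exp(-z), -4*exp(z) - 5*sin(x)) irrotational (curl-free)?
No, ∇×F = (-4*exp(z) - 2*exp(-z), 5*cos(x), 0)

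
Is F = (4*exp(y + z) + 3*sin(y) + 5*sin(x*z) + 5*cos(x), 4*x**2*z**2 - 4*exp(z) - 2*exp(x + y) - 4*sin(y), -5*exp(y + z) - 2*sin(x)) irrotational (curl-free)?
No, ∇×F = (-8*x**2*z + 4*exp(z) - 5*exp(y + z), 5*x*cos(x*z) + 4*exp(y + z) + 2*cos(x), 8*x*z**2 - 2*exp(x + y) - 4*exp(y + z) - 3*cos(y))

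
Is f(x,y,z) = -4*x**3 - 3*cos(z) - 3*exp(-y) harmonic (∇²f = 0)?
No, ∇²f = -24*x + 3*cos(z) - 3*exp(-y)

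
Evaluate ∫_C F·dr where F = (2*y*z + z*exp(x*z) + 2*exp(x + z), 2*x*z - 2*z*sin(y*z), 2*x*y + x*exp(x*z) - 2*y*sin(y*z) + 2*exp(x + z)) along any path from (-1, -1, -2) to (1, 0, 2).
-2*cos(2) + 6 + 4*sinh(3)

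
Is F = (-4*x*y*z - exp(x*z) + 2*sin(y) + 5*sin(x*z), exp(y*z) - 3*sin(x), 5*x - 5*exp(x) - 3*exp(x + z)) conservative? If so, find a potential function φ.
No, ∇×F = (-y*exp(y*z), -4*x*y - x*exp(x*z) + 5*x*cos(x*z) + 5*exp(x) + 3*exp(x + z) - 5, 4*x*z - 3*cos(x) - 2*cos(y)) ≠ 0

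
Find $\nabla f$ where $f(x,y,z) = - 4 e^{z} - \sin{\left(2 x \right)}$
(-2*cos(2*x), 0, -4*exp(z))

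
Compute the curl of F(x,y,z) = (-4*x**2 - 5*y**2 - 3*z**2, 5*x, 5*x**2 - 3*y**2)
(-6*y, -10*x - 6*z, 10*y + 5)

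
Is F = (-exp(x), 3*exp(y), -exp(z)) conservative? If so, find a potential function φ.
Yes, F is conservative. φ = -exp(x) + 3*exp(y) - exp(z)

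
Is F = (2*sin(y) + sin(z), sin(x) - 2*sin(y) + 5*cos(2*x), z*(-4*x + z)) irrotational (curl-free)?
No, ∇×F = (0, 4*z + cos(z), -10*sin(2*x) + cos(x) - 2*cos(y))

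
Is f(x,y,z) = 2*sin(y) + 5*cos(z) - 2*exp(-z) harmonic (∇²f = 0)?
No, ∇²f = -2*sin(y) - 5*cos(z) - 2*exp(-z)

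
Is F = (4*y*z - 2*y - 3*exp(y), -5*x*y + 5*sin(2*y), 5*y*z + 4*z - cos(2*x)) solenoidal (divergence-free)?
No, ∇·F = -5*x + 5*y + 10*cos(2*y) + 4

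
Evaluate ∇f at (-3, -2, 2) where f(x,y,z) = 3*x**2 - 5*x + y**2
(-23, -4, 0)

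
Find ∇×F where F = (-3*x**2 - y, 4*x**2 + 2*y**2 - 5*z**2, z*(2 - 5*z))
(10*z, 0, 8*x + 1)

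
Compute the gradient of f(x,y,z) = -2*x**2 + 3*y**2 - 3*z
(-4*x, 6*y, -3)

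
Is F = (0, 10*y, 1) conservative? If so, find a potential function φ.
Yes, F is conservative. φ = 5*y**2 + z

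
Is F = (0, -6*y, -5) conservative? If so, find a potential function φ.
Yes, F is conservative. φ = -3*y**2 - 5*z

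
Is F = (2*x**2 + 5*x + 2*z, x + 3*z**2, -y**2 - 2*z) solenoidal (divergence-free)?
No, ∇·F = 4*x + 3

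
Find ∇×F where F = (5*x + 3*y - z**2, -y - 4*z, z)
(4, -2*z, -3)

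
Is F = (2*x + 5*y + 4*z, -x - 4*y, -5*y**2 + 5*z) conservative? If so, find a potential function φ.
No, ∇×F = (-10*y, 4, -6) ≠ 0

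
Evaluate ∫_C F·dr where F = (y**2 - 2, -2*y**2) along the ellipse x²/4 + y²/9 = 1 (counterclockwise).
0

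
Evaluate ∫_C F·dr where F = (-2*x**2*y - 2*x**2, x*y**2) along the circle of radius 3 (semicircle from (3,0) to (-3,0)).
36 + 243*pi/8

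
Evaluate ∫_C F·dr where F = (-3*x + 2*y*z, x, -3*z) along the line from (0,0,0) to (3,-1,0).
-15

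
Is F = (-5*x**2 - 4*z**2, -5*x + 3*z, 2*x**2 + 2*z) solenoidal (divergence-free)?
No, ∇·F = 2 - 10*x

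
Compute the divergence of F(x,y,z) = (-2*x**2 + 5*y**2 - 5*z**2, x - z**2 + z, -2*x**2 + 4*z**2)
-4*x + 8*z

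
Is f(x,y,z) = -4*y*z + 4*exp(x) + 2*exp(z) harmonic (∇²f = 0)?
No, ∇²f = 4*exp(x) + 2*exp(z)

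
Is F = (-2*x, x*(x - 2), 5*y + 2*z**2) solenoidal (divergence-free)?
No, ∇·F = 4*z - 2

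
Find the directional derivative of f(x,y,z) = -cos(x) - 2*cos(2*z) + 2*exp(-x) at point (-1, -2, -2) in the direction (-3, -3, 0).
sqrt(2)*(sin(1)/2 + E)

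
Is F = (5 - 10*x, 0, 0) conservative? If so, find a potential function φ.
Yes, F is conservative. φ = 5*x*(1 - x)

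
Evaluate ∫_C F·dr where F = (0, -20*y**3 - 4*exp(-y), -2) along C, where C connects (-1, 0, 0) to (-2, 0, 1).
-2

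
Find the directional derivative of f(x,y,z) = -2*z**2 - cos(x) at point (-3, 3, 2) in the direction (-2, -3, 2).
2*sqrt(17)*(-8 + sin(3))/17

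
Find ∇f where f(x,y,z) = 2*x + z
(2, 0, 1)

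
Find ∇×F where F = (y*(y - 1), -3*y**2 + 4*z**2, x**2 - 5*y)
(-8*z - 5, -2*x, 1 - 2*y)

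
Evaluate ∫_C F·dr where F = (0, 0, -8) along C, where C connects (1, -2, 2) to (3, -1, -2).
32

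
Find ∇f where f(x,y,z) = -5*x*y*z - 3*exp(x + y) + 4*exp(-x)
(-5*y*z - 3*exp(x + y) - 4*exp(-x), -5*x*z - 3*exp(x + y), -5*x*y)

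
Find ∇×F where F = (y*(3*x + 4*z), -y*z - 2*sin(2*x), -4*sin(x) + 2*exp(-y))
(y - 2*exp(-y), 4*y + 4*cos(x), -3*x - 4*z - 4*cos(2*x))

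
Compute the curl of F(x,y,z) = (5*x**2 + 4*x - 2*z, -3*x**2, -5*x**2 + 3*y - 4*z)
(3, 10*x - 2, -6*x)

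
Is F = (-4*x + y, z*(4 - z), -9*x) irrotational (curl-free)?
No, ∇×F = (2*z - 4, 9, -1)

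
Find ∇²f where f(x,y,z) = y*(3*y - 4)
6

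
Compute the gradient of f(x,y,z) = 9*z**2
(0, 0, 18*z)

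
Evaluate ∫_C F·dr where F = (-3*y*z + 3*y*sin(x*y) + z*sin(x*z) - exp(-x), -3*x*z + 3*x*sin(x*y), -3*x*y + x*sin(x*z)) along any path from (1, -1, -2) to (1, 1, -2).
12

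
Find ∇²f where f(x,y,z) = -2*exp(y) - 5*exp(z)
-2*exp(y) - 5*exp(z)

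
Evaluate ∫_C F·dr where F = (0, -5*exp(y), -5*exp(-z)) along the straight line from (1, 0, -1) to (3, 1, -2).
-10*E + 5 + 5*exp(2)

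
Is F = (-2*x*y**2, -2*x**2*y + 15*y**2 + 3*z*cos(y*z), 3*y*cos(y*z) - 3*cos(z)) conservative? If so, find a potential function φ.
Yes, F is conservative. φ = -x**2*y**2 + 5*y**3 - 3*sin(z) + 3*sin(y*z)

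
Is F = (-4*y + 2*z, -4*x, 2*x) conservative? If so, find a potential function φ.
Yes, F is conservative. φ = 2*x*(-2*y + z)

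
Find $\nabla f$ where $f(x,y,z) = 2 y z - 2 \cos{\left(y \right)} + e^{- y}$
(0, 2*z + 2*sin(y) - exp(-y), 2*y)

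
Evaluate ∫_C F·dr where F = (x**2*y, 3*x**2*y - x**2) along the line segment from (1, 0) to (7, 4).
896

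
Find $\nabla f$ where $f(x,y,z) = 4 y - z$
(0, 4, -1)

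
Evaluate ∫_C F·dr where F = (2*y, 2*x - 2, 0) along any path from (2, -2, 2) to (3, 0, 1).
4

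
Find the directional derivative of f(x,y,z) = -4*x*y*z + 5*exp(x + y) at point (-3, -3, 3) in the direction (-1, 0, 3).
sqrt(10)*(-144*exp(6) - 5)*exp(-6)/10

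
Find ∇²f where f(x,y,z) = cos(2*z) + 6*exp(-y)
-4*cos(2*z) + 6*exp(-y)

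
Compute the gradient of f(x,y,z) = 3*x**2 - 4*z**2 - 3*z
(6*x, 0, -8*z - 3)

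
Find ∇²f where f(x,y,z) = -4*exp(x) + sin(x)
-4*exp(x) - sin(x)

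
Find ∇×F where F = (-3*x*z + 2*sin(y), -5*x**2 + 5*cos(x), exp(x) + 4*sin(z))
(0, -3*x - exp(x), -10*x - 5*sin(x) - 2*cos(y))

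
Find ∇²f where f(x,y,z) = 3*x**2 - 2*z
6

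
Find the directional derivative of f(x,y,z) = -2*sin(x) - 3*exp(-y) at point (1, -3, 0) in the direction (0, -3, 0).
-3*exp(3)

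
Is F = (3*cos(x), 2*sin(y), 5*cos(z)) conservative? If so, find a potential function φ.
Yes, F is conservative. φ = 3*sin(x) + 5*sin(z) - 2*cos(y)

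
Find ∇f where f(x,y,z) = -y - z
(0, -1, -1)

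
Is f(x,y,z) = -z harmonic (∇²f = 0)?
Yes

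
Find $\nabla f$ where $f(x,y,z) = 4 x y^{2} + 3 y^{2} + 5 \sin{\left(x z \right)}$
(4*y**2 + 5*z*cos(x*z), 2*y*(4*x + 3), 5*x*cos(x*z))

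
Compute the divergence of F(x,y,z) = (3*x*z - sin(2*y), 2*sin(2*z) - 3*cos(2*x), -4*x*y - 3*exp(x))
3*z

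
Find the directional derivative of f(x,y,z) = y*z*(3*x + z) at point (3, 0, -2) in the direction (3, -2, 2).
28*sqrt(17)/17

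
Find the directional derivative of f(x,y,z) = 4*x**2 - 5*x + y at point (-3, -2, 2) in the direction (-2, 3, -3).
61*sqrt(22)/22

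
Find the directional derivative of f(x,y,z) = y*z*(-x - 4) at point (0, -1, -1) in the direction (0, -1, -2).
-12*sqrt(5)/5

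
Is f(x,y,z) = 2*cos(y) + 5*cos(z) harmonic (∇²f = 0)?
No, ∇²f = -2*cos(y) - 5*cos(z)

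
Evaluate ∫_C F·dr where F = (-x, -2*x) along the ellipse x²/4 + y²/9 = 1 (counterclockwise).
-12*pi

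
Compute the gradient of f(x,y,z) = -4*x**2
(-8*x, 0, 0)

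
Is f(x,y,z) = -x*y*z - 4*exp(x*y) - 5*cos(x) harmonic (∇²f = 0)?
No, ∇²f = -4*x**2*exp(x*y) - 4*y**2*exp(x*y) + 5*cos(x)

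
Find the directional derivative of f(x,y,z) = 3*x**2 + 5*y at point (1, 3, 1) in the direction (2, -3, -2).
-3*sqrt(17)/17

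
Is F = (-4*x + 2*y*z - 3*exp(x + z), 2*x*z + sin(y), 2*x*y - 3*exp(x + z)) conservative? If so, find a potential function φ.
Yes, F is conservative. φ = -2*x**2 + 2*x*y*z - 3*exp(x + z) - cos(y)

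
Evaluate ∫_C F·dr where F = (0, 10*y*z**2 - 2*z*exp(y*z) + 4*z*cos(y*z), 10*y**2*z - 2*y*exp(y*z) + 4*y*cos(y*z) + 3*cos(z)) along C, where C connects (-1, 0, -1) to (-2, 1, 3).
-2*exp(3) + 7*sin(3) + 3*sin(1) + 47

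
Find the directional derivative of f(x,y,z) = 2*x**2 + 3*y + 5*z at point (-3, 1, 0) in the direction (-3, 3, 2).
5*sqrt(22)/2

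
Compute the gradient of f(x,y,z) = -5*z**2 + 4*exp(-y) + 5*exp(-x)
(-5*exp(-x), -4*exp(-y), -10*z)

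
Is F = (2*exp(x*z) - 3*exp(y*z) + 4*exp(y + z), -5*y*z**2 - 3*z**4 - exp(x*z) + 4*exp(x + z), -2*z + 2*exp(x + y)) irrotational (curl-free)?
No, ∇×F = (x*exp(x*z) + 10*y*z + 12*z**3 + 2*exp(x + y) - 4*exp(x + z), 2*x*exp(x*z) - 3*y*exp(y*z) - 2*exp(x + y) + 4*exp(y + z), -z*exp(x*z) + 3*z*exp(y*z) + 4*exp(x + z) - 4*exp(y + z))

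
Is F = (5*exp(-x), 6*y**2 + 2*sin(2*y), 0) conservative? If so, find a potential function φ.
Yes, F is conservative. φ = 2*y**3 - cos(2*y) - 5*exp(-x)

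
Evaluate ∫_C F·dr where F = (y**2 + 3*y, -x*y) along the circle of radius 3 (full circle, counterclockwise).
-27*pi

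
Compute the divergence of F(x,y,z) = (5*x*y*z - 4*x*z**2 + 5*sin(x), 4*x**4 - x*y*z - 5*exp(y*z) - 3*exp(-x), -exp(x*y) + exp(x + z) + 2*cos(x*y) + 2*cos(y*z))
-x*z + 5*y*z - 2*y*sin(y*z) - 4*z**2 - 5*z*exp(y*z) + exp(x + z) + 5*cos(x)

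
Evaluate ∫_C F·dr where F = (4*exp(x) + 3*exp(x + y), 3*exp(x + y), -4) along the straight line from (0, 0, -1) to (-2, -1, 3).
-23 + 3*exp(-3) + 4*exp(-2)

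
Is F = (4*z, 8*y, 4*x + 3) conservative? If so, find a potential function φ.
Yes, F is conservative. φ = 4*x*z + 4*y**2 + 3*z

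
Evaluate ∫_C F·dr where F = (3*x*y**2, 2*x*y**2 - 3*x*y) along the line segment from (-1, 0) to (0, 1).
1/12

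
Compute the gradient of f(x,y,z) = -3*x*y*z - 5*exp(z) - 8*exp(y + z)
(-3*y*z, -3*x*z - 8*exp(y + z), -3*x*y - 5*exp(z) - 8*exp(y + z))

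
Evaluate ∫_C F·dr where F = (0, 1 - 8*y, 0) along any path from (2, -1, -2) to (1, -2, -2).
-13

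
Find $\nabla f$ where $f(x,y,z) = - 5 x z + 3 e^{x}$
(-5*z + 3*exp(x), 0, -5*x)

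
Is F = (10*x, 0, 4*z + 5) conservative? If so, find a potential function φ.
Yes, F is conservative. φ = 5*x**2 + 2*z**2 + 5*z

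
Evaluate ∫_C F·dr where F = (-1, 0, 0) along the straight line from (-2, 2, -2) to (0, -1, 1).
-2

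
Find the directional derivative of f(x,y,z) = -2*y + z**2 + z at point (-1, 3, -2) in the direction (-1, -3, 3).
-3*sqrt(19)/19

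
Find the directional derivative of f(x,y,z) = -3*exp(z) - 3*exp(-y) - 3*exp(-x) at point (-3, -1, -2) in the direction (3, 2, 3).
3*sqrt(22)*(-3 + (2 + 3*exp(2))*exp(3))*exp(-2)/22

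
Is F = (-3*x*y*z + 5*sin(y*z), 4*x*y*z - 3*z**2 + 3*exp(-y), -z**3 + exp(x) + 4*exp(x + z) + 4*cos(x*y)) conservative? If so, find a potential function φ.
No, ∇×F = (-4*x*y - 4*x*sin(x*y) + 6*z, -3*x*y + 4*y*sin(x*y) + 5*y*cos(y*z) - exp(x) - 4*exp(x + z), z*(3*x + 4*y - 5*cos(y*z))) ≠ 0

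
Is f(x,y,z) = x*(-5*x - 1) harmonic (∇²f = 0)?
No, ∇²f = -10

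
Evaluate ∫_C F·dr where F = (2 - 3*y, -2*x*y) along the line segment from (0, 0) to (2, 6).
-62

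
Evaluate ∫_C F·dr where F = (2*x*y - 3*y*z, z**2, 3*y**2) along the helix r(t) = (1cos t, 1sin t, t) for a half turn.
pi*(-2 + 3*pi)/4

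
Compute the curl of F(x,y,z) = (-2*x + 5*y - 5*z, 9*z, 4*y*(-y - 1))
(-8*y - 13, -5, -5)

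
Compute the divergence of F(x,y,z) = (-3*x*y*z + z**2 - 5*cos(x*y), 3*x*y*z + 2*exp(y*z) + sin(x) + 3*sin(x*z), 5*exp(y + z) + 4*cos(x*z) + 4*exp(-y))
3*x*z - 4*x*sin(x*z) - 3*y*z + 5*y*sin(x*y) + 2*z*exp(y*z) + 5*exp(y + z)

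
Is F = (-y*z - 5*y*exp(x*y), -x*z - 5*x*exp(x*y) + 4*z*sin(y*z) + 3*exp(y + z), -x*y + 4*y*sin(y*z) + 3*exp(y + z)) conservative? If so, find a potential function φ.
Yes, F is conservative. φ = -x*y*z - 5*exp(x*y) + 3*exp(y + z) - 4*cos(y*z)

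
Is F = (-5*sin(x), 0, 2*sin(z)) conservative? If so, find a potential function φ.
Yes, F is conservative. φ = 5*cos(x) - 2*cos(z)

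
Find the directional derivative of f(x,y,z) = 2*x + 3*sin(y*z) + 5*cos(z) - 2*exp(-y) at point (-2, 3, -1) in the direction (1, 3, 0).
sqrt(10)*(6 + 2*exp(3) - 9*exp(3)*cos(3))*exp(-3)/10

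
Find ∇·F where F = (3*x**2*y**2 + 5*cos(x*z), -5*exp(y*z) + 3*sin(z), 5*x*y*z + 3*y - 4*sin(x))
6*x*y**2 + 5*x*y - 5*z*exp(y*z) - 5*z*sin(x*z)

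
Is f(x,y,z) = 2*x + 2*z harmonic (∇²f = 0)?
Yes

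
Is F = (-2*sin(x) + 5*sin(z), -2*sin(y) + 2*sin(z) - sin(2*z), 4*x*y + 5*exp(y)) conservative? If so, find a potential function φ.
No, ∇×F = (4*x + 5*exp(y) - 2*cos(z) + 2*cos(2*z), -4*y + 5*cos(z), 0) ≠ 0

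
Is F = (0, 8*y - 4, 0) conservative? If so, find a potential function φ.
Yes, F is conservative. φ = 4*y*(y - 1)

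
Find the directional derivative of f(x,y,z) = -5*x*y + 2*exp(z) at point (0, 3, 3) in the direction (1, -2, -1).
sqrt(6)*(-2*exp(3) - 15)/6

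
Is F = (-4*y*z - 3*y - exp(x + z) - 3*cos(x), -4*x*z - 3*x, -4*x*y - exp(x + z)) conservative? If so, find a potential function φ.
Yes, F is conservative. φ = -4*x*y*z - 3*x*y - exp(x + z) - 3*sin(x)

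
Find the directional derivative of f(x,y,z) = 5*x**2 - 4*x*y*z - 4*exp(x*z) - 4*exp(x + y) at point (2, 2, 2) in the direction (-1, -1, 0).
sqrt(2)*(6 + 8*exp(4))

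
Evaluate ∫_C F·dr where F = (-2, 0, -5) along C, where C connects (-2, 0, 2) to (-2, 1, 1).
5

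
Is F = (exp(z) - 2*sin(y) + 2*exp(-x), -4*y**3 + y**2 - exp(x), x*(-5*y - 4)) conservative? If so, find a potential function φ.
No, ∇×F = (-5*x, 5*y + exp(z) + 4, -exp(x) + 2*cos(y)) ≠ 0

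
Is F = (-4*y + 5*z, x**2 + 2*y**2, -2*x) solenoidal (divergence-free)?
No, ∇·F = 4*y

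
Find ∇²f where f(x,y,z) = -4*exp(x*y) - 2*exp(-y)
-4*x**2*exp(x*y) - 4*y**2*exp(x*y) - 2*exp(-y)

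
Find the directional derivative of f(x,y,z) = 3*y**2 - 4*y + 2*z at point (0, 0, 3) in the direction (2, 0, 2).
sqrt(2)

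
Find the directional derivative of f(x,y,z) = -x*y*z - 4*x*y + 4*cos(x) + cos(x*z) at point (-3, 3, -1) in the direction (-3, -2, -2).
-3*sqrt(17)*(7*sin(3) + 3)/17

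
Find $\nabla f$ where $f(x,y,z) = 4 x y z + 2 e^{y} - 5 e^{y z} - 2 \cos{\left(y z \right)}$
(4*y*z, 4*x*z - 5*z*exp(y*z) + 2*z*sin(y*z) + 2*exp(y), y*(4*x - 5*exp(y*z) + 2*sin(y*z)))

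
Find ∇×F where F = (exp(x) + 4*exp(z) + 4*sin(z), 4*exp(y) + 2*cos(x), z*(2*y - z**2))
(2*z, 4*exp(z) + 4*cos(z), -2*sin(x))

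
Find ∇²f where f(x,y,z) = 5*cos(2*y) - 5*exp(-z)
-20*cos(2*y) - 5*exp(-z)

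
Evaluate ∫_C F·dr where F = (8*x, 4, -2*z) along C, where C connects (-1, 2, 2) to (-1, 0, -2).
-8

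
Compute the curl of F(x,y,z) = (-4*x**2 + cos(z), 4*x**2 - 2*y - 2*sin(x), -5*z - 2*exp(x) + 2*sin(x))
(0, 2*exp(x) - sin(z) - 2*cos(x), 8*x - 2*cos(x))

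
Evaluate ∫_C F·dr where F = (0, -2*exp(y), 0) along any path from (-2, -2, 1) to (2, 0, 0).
-2 + 2*exp(-2)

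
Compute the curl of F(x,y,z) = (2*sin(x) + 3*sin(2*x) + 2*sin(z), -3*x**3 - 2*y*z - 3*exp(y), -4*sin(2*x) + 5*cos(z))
(2*y, 8*cos(2*x) + 2*cos(z), -9*x**2)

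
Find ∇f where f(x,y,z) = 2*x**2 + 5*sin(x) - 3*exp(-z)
(4*x + 5*cos(x), 0, 3*exp(-z))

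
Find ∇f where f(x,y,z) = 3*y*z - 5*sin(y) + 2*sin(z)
(0, 3*z - 5*cos(y), 3*y + 2*cos(z))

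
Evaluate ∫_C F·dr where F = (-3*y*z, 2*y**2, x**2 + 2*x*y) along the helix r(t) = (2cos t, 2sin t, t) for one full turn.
4*pi*(1 + 3*pi)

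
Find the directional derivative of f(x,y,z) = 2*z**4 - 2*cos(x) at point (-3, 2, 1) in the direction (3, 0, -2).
-2*sqrt(13)*(3*sin(3) + 8)/13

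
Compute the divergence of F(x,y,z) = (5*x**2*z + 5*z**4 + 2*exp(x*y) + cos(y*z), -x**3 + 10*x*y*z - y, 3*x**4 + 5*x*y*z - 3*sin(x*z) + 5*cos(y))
5*x*y + 20*x*z - 3*x*cos(x*z) + 2*y*exp(x*y) - 1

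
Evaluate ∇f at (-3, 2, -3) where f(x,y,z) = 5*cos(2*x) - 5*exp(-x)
(10*sin(6) + 5*exp(3), 0, 0)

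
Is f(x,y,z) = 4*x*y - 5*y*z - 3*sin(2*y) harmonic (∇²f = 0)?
No, ∇²f = 12*sin(2*y)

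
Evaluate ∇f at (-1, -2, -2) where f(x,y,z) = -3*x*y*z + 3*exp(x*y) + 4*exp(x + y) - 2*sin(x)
(-6*exp(2) - 12 - 2*cos(1) + 4*exp(-3), -3*exp(2) - 6 + 4*exp(-3), -6)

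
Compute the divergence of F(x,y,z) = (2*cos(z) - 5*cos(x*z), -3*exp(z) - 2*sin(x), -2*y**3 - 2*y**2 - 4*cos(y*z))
4*y*sin(y*z) + 5*z*sin(x*z)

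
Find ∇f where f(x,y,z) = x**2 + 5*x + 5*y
(2*x + 5, 5, 0)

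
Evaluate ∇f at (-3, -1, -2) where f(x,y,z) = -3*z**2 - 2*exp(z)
(0, 0, 12 - 2*exp(-2))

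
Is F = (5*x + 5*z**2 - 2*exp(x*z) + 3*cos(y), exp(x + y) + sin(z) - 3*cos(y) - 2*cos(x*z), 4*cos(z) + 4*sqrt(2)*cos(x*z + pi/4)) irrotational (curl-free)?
No, ∇×F = (-2*x*sin(x*z) - cos(z), -2*x*exp(x*z) + 4*sqrt(2)*z*sin(x*z + pi/4) + 10*z, 2*z*sin(x*z) + exp(x + y) + 3*sin(y))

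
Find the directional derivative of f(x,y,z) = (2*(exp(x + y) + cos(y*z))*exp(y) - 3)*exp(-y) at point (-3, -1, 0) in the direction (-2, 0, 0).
-2*exp(-4)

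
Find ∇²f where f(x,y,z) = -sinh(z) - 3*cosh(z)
-sinh(z) - 3*cosh(z)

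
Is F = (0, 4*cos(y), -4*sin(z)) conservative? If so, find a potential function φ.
Yes, F is conservative. φ = 4*sin(y) + 4*cos(z)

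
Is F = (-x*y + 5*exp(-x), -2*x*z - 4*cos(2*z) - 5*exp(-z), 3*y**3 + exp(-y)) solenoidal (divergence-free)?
No, ∇·F = -y - 5*exp(-x)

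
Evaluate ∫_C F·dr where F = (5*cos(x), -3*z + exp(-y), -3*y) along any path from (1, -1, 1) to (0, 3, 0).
-5*sin(1) - 3 - exp(-3) + E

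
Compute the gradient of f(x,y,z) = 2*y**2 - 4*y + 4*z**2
(0, 4*y - 4, 8*z)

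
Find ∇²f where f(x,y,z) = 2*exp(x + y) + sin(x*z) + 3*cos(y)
-x**2*sin(x*z) - z**2*sin(x*z) + 4*exp(x + y) - 3*cos(y)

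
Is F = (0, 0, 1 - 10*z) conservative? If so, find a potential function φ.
Yes, F is conservative. φ = z*(1 - 5*z)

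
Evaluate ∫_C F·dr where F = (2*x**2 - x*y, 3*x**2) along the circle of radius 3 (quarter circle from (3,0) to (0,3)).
45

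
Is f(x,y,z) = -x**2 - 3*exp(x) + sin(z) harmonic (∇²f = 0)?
No, ∇²f = -3*exp(x) - sin(z) - 2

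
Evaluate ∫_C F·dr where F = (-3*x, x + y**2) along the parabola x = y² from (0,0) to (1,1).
-5/6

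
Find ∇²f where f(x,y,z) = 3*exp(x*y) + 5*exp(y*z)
3*x**2*exp(x*y) + 3*y**2*exp(x*y) + 5*y**2*exp(y*z) + 5*z**2*exp(y*z)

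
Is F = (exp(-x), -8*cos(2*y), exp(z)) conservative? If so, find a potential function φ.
Yes, F is conservative. φ = exp(z) - 4*sin(2*y) - exp(-x)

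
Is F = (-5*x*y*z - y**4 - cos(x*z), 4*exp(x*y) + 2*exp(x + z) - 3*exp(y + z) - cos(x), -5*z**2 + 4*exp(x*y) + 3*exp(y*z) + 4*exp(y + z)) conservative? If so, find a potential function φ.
No, ∇×F = (4*x*exp(x*y) + 3*z*exp(y*z) - 2*exp(x + z) + 7*exp(y + z), -5*x*y + x*sin(x*z) - 4*y*exp(x*y), 5*x*z + 4*y**3 + 4*y*exp(x*y) + 2*exp(x + z) + sin(x)) ≠ 0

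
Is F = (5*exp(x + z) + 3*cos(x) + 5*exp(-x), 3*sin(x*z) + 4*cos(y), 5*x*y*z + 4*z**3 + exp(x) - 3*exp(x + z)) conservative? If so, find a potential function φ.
No, ∇×F = (x*(5*z - 3*cos(x*z)), -5*y*z - exp(x) + 8*exp(x + z), 3*z*cos(x*z)) ≠ 0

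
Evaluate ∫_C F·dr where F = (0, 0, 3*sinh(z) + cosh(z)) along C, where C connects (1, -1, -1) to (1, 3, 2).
-3*cosh(1) + sinh(1) + sinh(2) + 3*cosh(2)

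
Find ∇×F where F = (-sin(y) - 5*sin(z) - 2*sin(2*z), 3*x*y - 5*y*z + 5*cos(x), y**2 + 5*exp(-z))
(7*y, -5*cos(z) - 4*cos(2*z), 3*y - 5*sin(x) + cos(y))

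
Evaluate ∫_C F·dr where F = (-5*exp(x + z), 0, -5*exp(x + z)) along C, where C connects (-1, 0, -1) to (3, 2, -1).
-10*sinh(2)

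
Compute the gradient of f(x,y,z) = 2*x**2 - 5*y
(4*x, -5, 0)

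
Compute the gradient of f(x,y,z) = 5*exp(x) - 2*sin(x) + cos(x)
(5*exp(x) - sin(x) - 2*cos(x), 0, 0)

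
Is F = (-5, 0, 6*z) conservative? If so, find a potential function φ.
Yes, F is conservative. φ = -5*x + 3*z**2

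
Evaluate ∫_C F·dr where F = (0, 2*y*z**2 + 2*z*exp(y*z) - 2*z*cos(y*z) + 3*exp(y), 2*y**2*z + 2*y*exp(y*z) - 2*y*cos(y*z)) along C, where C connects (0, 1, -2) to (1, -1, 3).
-3*E - 2*sin(2) - 2*exp(-2) + 2*exp(-3) + 2*sin(3) + 3*exp(-1) + 5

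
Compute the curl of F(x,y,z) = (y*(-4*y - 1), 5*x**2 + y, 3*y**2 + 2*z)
(6*y, 0, 10*x + 8*y + 1)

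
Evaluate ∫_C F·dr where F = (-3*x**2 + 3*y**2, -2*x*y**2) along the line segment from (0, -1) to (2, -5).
506/3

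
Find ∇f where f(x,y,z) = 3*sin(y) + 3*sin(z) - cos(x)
(sin(x), 3*cos(y), 3*cos(z))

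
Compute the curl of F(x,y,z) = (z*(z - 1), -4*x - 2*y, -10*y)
(-10, 2*z - 1, -4)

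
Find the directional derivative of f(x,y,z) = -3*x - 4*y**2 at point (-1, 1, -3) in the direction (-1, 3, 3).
-21*sqrt(19)/19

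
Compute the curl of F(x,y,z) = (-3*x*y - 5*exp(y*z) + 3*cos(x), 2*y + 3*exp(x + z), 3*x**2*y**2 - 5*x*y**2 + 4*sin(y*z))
(6*x**2*y - 10*x*y + 4*z*cos(y*z) - 3*exp(x + z), y*(-6*x*y + 5*y - 5*exp(y*z)), 3*x + 5*z*exp(y*z) + 3*exp(x + z))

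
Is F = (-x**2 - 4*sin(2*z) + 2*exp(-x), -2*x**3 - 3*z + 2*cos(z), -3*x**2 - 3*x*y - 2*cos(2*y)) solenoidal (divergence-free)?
No, ∇·F = -2*x - 2*exp(-x)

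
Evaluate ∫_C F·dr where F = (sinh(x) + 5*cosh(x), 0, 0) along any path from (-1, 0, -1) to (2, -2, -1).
-cosh(1) + cosh(2) + 5*sinh(1) + 5*sinh(2)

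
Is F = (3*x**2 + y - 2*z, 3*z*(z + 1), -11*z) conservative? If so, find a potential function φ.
No, ∇×F = (-6*z - 3, -2, -1) ≠ 0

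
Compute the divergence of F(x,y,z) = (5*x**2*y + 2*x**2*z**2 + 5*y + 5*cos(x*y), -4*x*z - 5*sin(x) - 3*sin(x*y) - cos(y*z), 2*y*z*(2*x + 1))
14*x*y + 4*x*z**2 - 3*x*cos(x*y) - 5*y*sin(x*y) + 2*y + z*sin(y*z)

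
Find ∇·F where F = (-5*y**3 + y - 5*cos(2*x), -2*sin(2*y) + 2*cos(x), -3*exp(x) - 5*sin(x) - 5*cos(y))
10*sin(2*x) - 4*cos(2*y)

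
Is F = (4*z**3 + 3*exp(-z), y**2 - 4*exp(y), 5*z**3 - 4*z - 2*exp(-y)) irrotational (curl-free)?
No, ∇×F = (2*exp(-y), 12*z**2 - 3*exp(-z), 0)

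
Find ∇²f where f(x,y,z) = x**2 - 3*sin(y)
3*sin(y) + 2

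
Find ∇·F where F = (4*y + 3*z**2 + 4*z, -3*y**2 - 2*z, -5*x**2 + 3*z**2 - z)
-6*y + 6*z - 1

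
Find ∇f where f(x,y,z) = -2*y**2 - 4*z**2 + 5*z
(0, -4*y, 5 - 8*z)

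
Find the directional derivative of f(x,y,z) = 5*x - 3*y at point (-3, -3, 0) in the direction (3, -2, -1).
3*sqrt(14)/2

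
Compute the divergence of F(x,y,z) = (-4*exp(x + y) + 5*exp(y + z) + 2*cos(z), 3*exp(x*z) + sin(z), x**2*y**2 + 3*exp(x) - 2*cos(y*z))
2*y*sin(y*z) - 4*exp(x + y)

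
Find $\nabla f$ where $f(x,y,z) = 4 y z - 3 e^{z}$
(0, 4*z, 4*y - 3*exp(z))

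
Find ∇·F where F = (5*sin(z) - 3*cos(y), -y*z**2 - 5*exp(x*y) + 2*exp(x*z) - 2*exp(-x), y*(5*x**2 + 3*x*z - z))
-5*x*exp(x*y) + y*(3*x - 1) - z**2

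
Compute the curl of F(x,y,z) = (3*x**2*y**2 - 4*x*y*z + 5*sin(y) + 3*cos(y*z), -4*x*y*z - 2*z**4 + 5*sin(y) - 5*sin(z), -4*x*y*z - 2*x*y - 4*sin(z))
(4*x*y - 4*x*z - 2*x + 8*z**3 + 5*cos(z), y*(-4*x + 4*z - 3*sin(y*z) + 2), -6*x**2*y + 4*x*z - 4*y*z + 3*z*sin(y*z) - 5*cos(y))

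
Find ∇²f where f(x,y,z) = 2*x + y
0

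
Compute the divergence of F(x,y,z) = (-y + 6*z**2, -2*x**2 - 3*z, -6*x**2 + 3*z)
3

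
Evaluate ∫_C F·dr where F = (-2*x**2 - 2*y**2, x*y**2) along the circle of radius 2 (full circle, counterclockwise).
4*pi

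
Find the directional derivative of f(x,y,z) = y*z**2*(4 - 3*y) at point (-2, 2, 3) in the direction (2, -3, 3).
72*sqrt(22)/11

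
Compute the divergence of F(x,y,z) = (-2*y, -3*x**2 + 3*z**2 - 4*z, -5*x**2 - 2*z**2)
-4*z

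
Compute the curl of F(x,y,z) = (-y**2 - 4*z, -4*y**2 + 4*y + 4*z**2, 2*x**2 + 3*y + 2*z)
(3 - 8*z, -4*x - 4, 2*y)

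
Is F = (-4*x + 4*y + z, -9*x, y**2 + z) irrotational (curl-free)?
No, ∇×F = (2*y, 1, -13)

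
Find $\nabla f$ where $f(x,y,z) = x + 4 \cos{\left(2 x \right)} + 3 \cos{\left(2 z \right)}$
(1 - 8*sin(2*x), 0, -6*sin(2*z))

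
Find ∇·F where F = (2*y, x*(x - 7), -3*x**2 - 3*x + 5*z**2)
10*z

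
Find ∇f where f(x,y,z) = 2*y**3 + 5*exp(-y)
(0, 6*y**2 - 5*exp(-y), 0)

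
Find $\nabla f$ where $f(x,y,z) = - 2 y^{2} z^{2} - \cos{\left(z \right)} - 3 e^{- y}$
(0, -4*y*z**2 + 3*exp(-y), -4*y**2*z + sin(z))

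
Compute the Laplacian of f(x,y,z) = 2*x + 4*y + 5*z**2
10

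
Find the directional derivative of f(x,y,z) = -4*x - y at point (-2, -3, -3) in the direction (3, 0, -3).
-2*sqrt(2)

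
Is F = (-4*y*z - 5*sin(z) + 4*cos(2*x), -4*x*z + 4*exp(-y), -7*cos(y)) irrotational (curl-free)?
No, ∇×F = (4*x + 7*sin(y), -4*y - 5*cos(z), 0)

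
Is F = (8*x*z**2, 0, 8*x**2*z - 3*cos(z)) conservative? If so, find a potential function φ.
Yes, F is conservative. φ = 4*x**2*z**2 - 3*sin(z)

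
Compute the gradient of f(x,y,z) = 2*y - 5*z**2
(0, 2, -10*z)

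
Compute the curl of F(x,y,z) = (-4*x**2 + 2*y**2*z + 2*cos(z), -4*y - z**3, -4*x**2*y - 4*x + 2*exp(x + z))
(-4*x**2 + 3*z**2, 8*x*y + 2*y**2 - 2*exp(x + z) - 2*sin(z) + 4, -4*y*z)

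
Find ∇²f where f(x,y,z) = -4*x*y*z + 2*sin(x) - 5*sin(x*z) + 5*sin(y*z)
5*x**2*sin(x*z) - 5*y**2*sin(y*z) + 5*z**2*sin(x*z) - 5*z**2*sin(y*z) - 2*sin(x)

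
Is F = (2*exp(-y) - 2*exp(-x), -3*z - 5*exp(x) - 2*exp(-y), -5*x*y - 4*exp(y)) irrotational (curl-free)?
No, ∇×F = (-5*x - 4*exp(y) + 3, 5*y, -5*exp(x) + 2*exp(-y))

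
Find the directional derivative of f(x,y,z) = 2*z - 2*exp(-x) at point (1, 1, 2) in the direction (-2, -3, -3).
sqrt(22)*(-3*E - 2)*exp(-1)/11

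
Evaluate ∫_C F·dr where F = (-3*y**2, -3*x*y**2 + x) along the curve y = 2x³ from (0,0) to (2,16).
-264888/35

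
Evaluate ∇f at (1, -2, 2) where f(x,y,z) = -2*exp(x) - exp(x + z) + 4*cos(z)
(-E*(2 + exp(2)), 0, -exp(3) - 4*sin(2))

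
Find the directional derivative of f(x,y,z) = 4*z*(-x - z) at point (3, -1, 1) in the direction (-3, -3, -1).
32*sqrt(19)/19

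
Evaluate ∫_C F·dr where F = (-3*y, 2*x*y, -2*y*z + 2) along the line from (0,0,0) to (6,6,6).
-42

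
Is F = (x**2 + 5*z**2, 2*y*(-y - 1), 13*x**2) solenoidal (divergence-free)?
No, ∇·F = 2*x - 4*y - 2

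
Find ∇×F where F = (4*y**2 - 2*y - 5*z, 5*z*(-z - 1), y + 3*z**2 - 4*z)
(10*z + 6, -5, 2 - 8*y)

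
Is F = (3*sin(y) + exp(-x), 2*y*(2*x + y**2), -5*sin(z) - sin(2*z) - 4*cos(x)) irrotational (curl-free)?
No, ∇×F = (0, -4*sin(x), 4*y - 3*cos(y))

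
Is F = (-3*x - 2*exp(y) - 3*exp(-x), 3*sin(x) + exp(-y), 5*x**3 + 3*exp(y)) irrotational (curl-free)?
No, ∇×F = (3*exp(y), -15*x**2, 2*exp(y) + 3*cos(x))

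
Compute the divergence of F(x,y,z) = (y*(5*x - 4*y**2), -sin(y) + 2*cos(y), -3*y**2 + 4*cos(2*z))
5*y - 2*sin(y) - 8*sin(2*z) - cos(y)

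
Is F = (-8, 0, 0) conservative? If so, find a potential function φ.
Yes, F is conservative. φ = -8*x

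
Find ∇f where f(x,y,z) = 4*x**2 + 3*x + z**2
(8*x + 3, 0, 2*z)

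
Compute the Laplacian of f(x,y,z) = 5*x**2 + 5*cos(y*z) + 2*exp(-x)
(-5*(y**2 + z**2)*exp(x)*cos(y*z) + 10*exp(x) + 2)*exp(-x)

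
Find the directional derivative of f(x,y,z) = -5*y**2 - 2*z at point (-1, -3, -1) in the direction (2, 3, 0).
90*sqrt(13)/13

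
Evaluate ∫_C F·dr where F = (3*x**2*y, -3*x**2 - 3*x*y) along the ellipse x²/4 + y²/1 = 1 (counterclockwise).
-6*pi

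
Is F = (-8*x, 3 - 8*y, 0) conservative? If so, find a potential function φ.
Yes, F is conservative. φ = -4*x**2 - 4*y**2 + 3*y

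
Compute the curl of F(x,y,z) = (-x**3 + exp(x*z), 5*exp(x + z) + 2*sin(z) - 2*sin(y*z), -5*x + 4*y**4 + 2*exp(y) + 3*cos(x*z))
(16*y**3 + 2*y*cos(y*z) + 2*exp(y) - 5*exp(x + z) - 2*cos(z), x*exp(x*z) + 3*z*sin(x*z) + 5, 5*exp(x + z))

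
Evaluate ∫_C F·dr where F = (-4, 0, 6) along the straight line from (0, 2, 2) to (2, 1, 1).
-14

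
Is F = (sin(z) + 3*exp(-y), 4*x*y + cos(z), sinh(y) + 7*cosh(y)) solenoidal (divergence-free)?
No, ∇·F = 4*x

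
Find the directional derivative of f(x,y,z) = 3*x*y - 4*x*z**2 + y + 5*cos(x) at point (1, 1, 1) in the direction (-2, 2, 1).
2/3 + 10*sin(1)/3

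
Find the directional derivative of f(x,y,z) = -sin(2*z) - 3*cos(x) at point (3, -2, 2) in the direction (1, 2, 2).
sin(3) - 4*cos(4)/3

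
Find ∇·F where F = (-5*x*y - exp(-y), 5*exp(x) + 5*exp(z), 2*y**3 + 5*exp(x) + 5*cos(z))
-5*y - 5*sin(z)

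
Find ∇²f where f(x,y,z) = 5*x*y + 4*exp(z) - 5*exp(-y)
4*exp(z) - 5*exp(-y)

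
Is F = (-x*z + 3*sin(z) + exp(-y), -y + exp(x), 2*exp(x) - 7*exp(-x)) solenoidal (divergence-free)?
No, ∇·F = -z - 1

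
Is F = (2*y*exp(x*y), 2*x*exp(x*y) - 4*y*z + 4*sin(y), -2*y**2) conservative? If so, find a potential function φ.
Yes, F is conservative. φ = -2*y**2*z + 2*exp(x*y) - 4*cos(y)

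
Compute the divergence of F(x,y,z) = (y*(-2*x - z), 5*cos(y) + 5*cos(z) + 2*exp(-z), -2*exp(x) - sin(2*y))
-2*y - 5*sin(y)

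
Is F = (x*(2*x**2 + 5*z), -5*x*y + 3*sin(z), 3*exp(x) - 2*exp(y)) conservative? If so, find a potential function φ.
No, ∇×F = (-2*exp(y) - 3*cos(z), 5*x - 3*exp(x), -5*y) ≠ 0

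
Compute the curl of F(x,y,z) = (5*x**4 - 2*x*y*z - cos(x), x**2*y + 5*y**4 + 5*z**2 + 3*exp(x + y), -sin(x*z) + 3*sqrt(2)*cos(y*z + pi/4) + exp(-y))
(-3*sqrt(2)*z*sin(y*z + pi/4) - 10*z - exp(-y), -2*x*y + z*cos(x*z), 2*x*y + 2*x*z + 3*exp(x + y))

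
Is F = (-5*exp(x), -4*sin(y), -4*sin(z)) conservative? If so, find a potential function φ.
Yes, F is conservative. φ = -5*exp(x) + 4*cos(y) + 4*cos(z)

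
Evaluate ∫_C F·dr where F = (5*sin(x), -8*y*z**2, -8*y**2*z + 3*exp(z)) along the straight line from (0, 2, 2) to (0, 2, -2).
-6*sinh(2)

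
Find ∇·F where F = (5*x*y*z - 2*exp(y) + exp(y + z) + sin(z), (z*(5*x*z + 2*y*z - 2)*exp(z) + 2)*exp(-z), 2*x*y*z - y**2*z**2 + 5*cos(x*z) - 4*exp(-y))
2*x*y - 5*x*sin(x*z) - 2*y**2*z + 5*y*z + 2*z**2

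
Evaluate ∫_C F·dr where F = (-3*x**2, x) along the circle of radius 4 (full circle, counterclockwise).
16*pi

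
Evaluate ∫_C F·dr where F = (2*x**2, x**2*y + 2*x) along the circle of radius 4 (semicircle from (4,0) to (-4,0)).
-256/3 + 16*pi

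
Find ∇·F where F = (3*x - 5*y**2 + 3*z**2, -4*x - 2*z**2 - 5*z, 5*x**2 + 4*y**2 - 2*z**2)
3 - 4*z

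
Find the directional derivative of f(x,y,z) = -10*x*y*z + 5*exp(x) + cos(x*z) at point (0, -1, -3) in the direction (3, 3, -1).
-75*sqrt(19)/19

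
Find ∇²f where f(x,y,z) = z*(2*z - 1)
4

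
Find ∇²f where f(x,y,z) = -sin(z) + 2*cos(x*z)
-2*x**2*cos(x*z) - 2*z**2*cos(x*z) + sin(z)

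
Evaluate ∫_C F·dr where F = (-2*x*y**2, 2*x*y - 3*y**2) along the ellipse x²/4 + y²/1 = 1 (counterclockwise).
0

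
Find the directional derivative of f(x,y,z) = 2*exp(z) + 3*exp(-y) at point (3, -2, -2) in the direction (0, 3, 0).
-3*exp(2)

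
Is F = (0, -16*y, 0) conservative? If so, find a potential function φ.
Yes, F is conservative. φ = -8*y**2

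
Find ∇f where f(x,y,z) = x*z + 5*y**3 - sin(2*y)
(z, 15*y**2 - 2*cos(2*y), x)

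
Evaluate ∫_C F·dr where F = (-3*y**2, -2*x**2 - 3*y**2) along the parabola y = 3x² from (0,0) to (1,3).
-177/5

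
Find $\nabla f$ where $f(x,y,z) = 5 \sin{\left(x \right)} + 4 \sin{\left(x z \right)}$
(4*z*cos(x*z) + 5*cos(x), 0, 4*x*cos(x*z))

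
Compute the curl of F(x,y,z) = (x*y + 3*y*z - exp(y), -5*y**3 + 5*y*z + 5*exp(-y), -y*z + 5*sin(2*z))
(-5*y - z, 3*y, -x - 3*z + exp(y))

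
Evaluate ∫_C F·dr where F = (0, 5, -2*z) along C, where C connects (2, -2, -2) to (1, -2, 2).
0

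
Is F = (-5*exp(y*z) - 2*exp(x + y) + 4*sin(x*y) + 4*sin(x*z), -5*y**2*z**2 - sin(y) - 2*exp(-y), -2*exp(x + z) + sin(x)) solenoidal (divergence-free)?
No, ∇·F = ((-10*y*z**2 + 4*y*cos(x*y) + 4*z*cos(x*z) - 2*exp(x + y) - 2*exp(x + z) - cos(y))*exp(y) + 2)*exp(-y)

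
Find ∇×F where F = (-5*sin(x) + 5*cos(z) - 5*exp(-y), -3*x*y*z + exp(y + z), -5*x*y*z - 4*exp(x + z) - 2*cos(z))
(3*x*y - 5*x*z - exp(y + z), 5*y*z + 4*exp(x + z) - 5*sin(z), -3*y*z - 5*exp(-y))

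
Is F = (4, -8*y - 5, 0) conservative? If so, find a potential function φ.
Yes, F is conservative. φ = 4*x - 4*y**2 - 5*y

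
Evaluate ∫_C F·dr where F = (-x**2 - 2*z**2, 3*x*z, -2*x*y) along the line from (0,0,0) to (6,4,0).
-72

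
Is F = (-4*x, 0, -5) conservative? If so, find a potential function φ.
Yes, F is conservative. φ = -2*x**2 - 5*z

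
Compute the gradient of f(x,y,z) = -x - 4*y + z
(-1, -4, 1)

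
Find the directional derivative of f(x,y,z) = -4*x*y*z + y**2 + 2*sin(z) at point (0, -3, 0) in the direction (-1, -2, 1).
7*sqrt(6)/3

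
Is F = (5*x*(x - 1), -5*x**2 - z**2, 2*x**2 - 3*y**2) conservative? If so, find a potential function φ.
No, ∇×F = (-6*y + 2*z, -4*x, -10*x) ≠ 0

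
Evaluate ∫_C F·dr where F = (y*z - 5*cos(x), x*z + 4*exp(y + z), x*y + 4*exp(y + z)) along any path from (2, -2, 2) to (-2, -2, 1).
4*exp(-1) + 8 + 10*sin(2)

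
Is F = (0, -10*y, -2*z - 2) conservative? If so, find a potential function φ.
Yes, F is conservative. φ = -5*y**2 - z**2 - 2*z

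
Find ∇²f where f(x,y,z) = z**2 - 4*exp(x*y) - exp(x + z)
-4*x**2*exp(x*y) - 4*y**2*exp(x*y) - 2*exp(x + z) + 2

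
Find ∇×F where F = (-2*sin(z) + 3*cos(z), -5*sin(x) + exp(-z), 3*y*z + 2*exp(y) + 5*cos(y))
(3*z + 2*exp(y) - 5*sin(y) + exp(-z), -3*sin(z) - 2*cos(z), -5*cos(x))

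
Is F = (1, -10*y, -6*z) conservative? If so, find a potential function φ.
Yes, F is conservative. φ = x - 5*y**2 - 3*z**2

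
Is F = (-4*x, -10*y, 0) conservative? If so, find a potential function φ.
Yes, F is conservative. φ = -2*x**2 - 5*y**2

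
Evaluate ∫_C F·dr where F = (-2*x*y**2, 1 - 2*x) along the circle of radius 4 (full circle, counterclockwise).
-32*pi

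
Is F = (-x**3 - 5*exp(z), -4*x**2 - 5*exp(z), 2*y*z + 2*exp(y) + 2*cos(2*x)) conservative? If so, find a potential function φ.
No, ∇×F = (2*z + 2*exp(y) + 5*exp(z), -5*exp(z) + 4*sin(2*x), -8*x) ≠ 0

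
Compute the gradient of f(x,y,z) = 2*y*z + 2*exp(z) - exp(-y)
(0, 2*z + exp(-y), 2*y + 2*exp(z))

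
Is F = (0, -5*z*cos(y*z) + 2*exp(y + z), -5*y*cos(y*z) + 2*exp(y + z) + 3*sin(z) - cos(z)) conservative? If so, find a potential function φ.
Yes, F is conservative. φ = 2*exp(y + z) - sin(z) - 5*sin(y*z) - 3*cos(z)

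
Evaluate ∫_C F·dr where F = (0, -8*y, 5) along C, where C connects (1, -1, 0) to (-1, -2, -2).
-22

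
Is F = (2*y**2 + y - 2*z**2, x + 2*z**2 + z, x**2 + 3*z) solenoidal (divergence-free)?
No, ∇·F = 3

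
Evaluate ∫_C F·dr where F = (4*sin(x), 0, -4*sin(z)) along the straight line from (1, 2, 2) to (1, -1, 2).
0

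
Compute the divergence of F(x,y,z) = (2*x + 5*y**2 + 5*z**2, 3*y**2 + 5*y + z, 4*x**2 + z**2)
6*y + 2*z + 7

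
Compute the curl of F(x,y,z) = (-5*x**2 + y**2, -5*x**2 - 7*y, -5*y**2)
(-10*y, 0, -10*x - 2*y)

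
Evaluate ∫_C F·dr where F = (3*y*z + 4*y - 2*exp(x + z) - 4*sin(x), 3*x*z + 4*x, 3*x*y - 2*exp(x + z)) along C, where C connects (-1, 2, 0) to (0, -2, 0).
-4*cos(1) + 2*exp(-1) + 10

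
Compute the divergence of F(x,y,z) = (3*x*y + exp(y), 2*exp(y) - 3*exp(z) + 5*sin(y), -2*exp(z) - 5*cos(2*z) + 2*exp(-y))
3*y + 2*exp(y) - 2*exp(z) + 10*sin(2*z) + 5*cos(y)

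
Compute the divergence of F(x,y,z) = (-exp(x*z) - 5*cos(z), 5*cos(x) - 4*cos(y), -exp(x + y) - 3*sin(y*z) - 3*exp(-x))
-3*y*cos(y*z) - z*exp(x*z) + 4*sin(y)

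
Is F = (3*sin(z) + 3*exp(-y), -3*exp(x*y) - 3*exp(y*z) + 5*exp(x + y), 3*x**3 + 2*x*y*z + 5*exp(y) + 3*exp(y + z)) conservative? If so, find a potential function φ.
No, ∇×F = (2*x*z + 3*y*exp(y*z) + 5*exp(y) + 3*exp(y + z), -9*x**2 - 2*y*z + 3*cos(z), -3*y*exp(x*y) + 5*exp(x + y) + 3*exp(-y)) ≠ 0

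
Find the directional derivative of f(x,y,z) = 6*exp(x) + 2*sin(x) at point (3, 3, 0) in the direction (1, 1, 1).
2*sqrt(3)*(cos(3) + 3*exp(3))/3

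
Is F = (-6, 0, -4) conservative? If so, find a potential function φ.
Yes, F is conservative. φ = -6*x - 4*z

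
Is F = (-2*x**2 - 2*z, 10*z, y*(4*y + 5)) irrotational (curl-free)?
No, ∇×F = (8*y - 5, -2, 0)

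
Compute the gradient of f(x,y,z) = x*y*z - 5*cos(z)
(y*z, x*z, x*y + 5*sin(z))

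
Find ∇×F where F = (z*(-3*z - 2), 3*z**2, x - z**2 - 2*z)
(-6*z, -6*z - 3, 0)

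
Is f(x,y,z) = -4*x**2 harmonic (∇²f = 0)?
No, ∇²f = -8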